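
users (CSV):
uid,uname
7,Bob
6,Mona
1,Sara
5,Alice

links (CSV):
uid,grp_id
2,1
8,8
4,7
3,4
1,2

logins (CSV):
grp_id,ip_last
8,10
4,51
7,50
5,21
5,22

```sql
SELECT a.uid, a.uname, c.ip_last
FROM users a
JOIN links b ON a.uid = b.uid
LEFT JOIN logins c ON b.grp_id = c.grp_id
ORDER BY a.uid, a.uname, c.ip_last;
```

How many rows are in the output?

Joins associate left-to-right: users INNER JOIN links on uid gives 1 intermediate row(s).
Then LEFT JOIN `logins c` on grp_id: each of those 1 rows is kept; rows whose b.grp_id has no match in c get NULL for c's columns.
Result: 1 row(s).

1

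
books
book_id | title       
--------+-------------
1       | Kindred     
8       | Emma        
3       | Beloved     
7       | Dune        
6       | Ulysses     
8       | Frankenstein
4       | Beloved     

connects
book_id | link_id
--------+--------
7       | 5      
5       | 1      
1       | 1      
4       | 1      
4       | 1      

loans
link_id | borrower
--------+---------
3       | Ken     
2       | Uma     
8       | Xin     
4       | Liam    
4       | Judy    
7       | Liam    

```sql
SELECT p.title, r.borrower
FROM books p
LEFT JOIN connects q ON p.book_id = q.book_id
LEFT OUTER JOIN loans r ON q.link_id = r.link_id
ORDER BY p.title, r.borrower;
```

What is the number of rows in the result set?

Evaluate left to right. First `books p LEFT JOIN connects q` on book_id: 8 row(s).
Then LEFT JOIN `loans r` on link_id: each of those 8 rows is kept; rows whose q.link_id has no match in r get NULL for r's columns.
Result: 8 row(s).

8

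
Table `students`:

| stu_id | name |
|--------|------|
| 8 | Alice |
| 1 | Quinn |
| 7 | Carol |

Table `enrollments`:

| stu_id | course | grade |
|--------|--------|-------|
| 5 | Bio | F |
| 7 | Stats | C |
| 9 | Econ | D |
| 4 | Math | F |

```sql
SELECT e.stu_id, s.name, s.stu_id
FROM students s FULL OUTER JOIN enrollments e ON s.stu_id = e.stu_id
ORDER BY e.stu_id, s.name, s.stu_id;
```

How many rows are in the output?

FULL OUTER JOIN keeps every row from both sides; unmatched rows get NULL for the other side's columns.
Matching on s.stu_id = e.stu_id.
Matched pairs: 1; unmatched s rows kept: 2; unmatched e rows kept: 3.
Total: 1 matched + 5 padded = 6 rows.

6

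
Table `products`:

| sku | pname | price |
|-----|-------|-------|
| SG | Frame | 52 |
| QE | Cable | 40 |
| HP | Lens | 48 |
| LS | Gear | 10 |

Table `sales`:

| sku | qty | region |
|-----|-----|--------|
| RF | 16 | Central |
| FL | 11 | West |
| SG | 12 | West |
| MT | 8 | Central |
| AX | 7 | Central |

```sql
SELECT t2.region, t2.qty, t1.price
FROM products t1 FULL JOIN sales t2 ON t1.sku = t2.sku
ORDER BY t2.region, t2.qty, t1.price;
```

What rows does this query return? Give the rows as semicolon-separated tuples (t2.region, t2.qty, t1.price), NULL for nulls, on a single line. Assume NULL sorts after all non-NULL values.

FULL OUTER JOIN keeps every row from both sides; unmatched rows get NULL for the other side's columns.
Matching on t1.sku = t2.sku.
- t1 row (sku=SG): matches 1 t2 row(s) → 1 output row(s).
- t1 row (sku=QE): no match → kept, t2 columns NULL.
- t1 row (sku=HP): no match → kept, t2 columns NULL.
- t1 row (sku=LS): no match → kept, t2 columns NULL.
- 4 row(s) from t2 found no t1 partner → padded with NULL.
After projecting and ordering:
t2.region | t2.qty | t1.price
Central | 7 | NULL
Central | 8 | NULL
Central | 16 | NULL
West | 11 | NULL
West | 12 | 52
NULL | NULL | 10
NULL | NULL | 40
NULL | NULL | 48

(Central, 7, NULL); (Central, 8, NULL); (Central, 16, NULL); (West, 11, NULL); (West, 12, 52); (NULL, NULL, 10); (NULL, NULL, 40); (NULL, NULL, 48)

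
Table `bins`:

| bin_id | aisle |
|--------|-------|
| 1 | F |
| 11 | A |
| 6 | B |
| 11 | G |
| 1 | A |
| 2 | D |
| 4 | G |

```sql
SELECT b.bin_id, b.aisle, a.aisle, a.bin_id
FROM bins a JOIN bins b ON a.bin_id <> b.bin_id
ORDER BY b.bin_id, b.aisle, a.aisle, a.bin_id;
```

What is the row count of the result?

INNER JOIN keeps only pairs where the ON condition holds.
Matching on a.bin_id <> b.bin_id.
Matched pairs: 38.
Total: 38 rows.

38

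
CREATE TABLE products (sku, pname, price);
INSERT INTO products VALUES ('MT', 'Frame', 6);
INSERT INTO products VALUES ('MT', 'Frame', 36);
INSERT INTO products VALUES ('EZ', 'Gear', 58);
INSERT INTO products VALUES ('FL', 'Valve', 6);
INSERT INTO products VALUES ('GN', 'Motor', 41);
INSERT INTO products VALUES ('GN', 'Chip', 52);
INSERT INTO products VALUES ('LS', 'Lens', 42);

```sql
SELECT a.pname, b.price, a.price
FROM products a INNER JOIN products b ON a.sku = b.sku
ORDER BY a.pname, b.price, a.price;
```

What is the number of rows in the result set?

11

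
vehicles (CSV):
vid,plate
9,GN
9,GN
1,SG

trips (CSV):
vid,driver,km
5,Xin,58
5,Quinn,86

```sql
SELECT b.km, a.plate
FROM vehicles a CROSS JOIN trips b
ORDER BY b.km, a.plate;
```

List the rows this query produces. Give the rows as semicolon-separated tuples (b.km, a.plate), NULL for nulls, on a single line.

CROSS JOIN pairs every row of `vehicles` with every row of `trips`: 3 × 2 = 6 rows.

(58, GN); (58, GN); (58, SG); (86, GN); (86, GN); (86, SG)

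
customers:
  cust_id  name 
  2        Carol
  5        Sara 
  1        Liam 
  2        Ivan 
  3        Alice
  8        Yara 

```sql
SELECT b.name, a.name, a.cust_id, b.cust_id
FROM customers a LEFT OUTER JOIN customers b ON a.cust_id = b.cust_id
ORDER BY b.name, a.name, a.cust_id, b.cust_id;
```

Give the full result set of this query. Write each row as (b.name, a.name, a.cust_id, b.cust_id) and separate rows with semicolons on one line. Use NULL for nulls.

(Alice, Alice, 3, 3); (Carol, Carol, 2, 2); (Carol, Ivan, 2, 2); (Ivan, Carol, 2, 2); (Ivan, Ivan, 2, 2); (Liam, Liam, 1, 1); (Sara, Sara, 5, 5); (Yara, Yara, 8, 8)

LEFT JOIN keeps every row from `customers a`; unmatched rows get NULL for `customers b`'s columns.
Matching on a.cust_id = b.cust_id.
- a row (cust_id=2): matches 2 b row(s) → 2 output row(s).
- a row (cust_id=5): matches 1 b row(s) → 1 output row(s).
- a row (cust_id=1): matches 1 b row(s) → 1 output row(s).
- a row (cust_id=2): matches 2 b row(s) → 2 output row(s).
- a row (cust_id=3): matches 1 b row(s) → 1 output row(s).
- a row (cust_id=8): matches 1 b row(s) → 1 output row(s).
After projecting and ordering:
b.name | a.name | a.cust_id | b.cust_id
Alice | Alice | 3 | 3
Carol | Carol | 2 | 2
Carol | Ivan | 2 | 2
Ivan | Carol | 2 | 2
Ivan | Ivan | 2 | 2
Liam | Liam | 1 | 1
Sara | Sara | 5 | 5
Yara | Yara | 8 | 8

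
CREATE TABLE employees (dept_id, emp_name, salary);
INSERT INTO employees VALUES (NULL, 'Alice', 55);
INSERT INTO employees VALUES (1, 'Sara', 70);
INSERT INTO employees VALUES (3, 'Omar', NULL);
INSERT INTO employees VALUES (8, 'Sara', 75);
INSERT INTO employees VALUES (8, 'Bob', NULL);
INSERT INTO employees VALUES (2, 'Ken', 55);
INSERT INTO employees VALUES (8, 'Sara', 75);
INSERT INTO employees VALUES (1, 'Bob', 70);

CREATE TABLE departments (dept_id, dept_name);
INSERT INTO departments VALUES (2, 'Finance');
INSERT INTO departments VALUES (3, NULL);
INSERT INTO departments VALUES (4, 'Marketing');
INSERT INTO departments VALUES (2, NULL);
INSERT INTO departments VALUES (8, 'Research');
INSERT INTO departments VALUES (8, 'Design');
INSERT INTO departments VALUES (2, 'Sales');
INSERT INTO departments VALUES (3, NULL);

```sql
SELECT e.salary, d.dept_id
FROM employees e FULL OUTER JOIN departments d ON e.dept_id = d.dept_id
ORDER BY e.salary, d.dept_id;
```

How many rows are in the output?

15

FULL OUTER JOIN keeps every row from both sides; unmatched rows get NULL for the other side's columns.
Matching on e.dept_id = d.dept_id. A NULL in a compared column never satisfies the condition.
- dept_id=NULL: no d row matches, row kept with d columns NULL.
- dept_id=1: no d row matches, row kept with d columns NULL.
- dept_id=3: 2 matching d row(s), so 2 row(s) emitted.
- dept_id=8: 2 matching d row(s), so 2 row(s) emitted.
- dept_id=8: 2 matching d row(s), so 2 row(s) emitted.
- dept_id=2: 3 matching d row(s), so 3 row(s) emitted.
- dept_id=8: 2 matching d row(s), so 2 row(s) emitted.
- dept_id=1: no d row matches, row kept with d columns NULL.
- 1 d row(s) had no e match → kept, e columns NULL.
Total: 11 matched + 4 padded = 15 rows.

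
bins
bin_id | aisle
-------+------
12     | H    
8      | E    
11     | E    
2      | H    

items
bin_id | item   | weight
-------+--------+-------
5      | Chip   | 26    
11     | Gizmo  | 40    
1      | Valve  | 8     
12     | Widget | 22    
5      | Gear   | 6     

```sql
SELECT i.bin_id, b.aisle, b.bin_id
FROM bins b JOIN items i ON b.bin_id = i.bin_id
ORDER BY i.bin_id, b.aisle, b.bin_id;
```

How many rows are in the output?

2

INNER JOIN keeps only pairs where the ON condition holds.
Matching on b.bin_id = i.bin_id.
- bin_id=12: 1 matching i row(s), so 1 row(s) emitted.
- bin_id=8: no matching i row, dropped.
- bin_id=11: 1 matching i row(s), so 1 row(s) emitted.
- bin_id=2: no matching i row, dropped.
Total: 2 rows.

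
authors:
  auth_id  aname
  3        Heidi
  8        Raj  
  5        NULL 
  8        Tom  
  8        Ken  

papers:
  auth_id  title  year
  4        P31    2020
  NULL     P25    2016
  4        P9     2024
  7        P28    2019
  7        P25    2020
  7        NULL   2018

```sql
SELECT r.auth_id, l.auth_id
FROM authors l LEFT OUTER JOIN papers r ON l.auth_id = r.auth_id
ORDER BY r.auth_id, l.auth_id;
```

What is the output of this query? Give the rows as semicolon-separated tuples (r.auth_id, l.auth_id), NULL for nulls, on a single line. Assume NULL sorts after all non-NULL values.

(NULL, 3); (NULL, 5); (NULL, 8); (NULL, 8); (NULL, 8)

LEFT JOIN keeps every row from `authors`; unmatched rows get NULL for `papers`'s columns.
Matching on l.auth_id = r.auth_id. A NULL in a compared column never satisfies the condition.
- l row (auth_id=3): no match → kept, r columns NULL.
- l row (auth_id=8): no match → kept, r columns NULL.
- l row (auth_id=5): no match → kept, r columns NULL.
- l row (auth_id=8): no match → kept, r columns NULL.
- l row (auth_id=8): no match → kept, r columns NULL.
After projecting and ordering:
r.auth_id | l.auth_id
NULL | 3
NULL | 5
NULL | 8
NULL | 8
NULL | 8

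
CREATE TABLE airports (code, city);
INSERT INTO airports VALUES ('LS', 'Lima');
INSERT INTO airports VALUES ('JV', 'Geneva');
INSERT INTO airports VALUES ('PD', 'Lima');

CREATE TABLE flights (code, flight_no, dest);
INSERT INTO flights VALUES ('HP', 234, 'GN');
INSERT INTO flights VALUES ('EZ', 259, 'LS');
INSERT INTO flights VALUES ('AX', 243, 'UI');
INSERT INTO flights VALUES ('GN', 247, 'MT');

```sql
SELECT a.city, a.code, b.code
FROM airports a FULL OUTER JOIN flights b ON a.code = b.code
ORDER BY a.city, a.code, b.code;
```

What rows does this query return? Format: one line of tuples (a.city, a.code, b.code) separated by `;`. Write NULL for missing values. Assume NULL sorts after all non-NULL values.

FULL OUTER JOIN keeps every row from both sides; unmatched rows get NULL for the other side's columns.
Matching on a.code = b.code.
- a (code=LS) has no partner → padded with NULL.
- a (code=JV) has no partner → padded with NULL.
- a (code=PD) has no partner → padded with NULL.
- 4 row(s) from b found no a partner → padded with NULL.
After projecting and ordering:
a.city | a.code | b.code
Geneva | JV | NULL
Lima | LS | NULL
Lima | PD | NULL
NULL | NULL | AX
NULL | NULL | EZ
NULL | NULL | GN
NULL | NULL | HP

(Geneva, JV, NULL); (Lima, LS, NULL); (Lima, PD, NULL); (NULL, NULL, AX); (NULL, NULL, EZ); (NULL, NULL, GN); (NULL, NULL, HP)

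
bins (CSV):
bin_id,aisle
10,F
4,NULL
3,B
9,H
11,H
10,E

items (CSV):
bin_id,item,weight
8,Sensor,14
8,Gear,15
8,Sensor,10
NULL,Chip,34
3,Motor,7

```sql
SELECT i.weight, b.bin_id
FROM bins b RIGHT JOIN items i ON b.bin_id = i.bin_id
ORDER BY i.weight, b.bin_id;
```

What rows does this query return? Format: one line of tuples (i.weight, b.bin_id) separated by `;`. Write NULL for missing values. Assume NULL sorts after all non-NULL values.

RIGHT JOIN keeps every row from `items`; unmatched rows get NULL for `bins`'s columns.
Matching on b.bin_id = i.bin_id. A NULL in a compared column never satisfies the condition.
Matched pairs: 1; unmatched i rows kept: 4.

(7, 3); (10, NULL); (14, NULL); (15, NULL); (34, NULL)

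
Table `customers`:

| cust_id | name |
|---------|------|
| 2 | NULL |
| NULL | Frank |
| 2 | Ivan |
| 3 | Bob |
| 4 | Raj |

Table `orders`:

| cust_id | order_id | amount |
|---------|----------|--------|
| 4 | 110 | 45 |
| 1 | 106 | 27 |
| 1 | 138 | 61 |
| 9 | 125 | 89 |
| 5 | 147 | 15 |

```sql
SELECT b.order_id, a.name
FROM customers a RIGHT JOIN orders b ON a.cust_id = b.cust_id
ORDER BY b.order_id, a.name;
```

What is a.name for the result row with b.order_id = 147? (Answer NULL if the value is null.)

RIGHT JOIN keeps every row from `orders`; unmatched rows get NULL for `customers`'s columns.
Matching on a.cust_id = b.cust_id. A NULL in a compared column never satisfies the condition.
- a (cust_id=2) has no partner in b.
- a (cust_id=NULL) has no partner in b.
- a (cust_id=2) has no partner in b.
- a (cust_id=3) has no partner in b.
- a (cust_id=4) pairs with 1 row(s) of b.
- 4 b row(s) had no a match → kept, a columns NULL.

NULL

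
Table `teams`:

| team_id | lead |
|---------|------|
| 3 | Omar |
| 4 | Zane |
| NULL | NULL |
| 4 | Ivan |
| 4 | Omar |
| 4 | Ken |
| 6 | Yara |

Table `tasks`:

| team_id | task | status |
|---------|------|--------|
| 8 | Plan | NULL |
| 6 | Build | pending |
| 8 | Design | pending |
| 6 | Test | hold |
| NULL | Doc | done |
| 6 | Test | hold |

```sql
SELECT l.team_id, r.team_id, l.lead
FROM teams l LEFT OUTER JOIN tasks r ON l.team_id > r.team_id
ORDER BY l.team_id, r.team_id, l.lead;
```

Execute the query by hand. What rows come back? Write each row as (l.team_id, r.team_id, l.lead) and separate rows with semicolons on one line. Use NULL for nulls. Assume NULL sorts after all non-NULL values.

(3, NULL, Omar); (4, NULL, Ivan); (4, NULL, Ken); (4, NULL, Omar); (4, NULL, Zane); (6, NULL, Yara); (NULL, NULL, NULL)

LEFT JOIN keeps every row from `teams`; unmatched rows get NULL for `tasks`'s columns.
Matching on l.team_id > r.team_id. A NULL in a compared column never satisfies the condition.
- l[0] team_id=3 → no match; kept with NULLs on the r side.
- l[1] team_id=4 → no match; kept with NULLs on the r side.
- l[2] team_id=NULL → no match; kept with NULLs on the r side.
- l[3] team_id=4 → no match; kept with NULLs on the r side.
- l[4] team_id=4 → no match; kept with NULLs on the r side.
- l[5] team_id=4 → no match; kept with NULLs on the r side.
- l[6] team_id=6 → no match; kept with NULLs on the r side.
After projecting and ordering:
l.team_id | r.team_id | l.lead
3 | NULL | Omar
4 | NULL | Ivan
4 | NULL | Ken
4 | NULL | Omar
4 | NULL | Zane
6 | NULL | Yara
NULL | NULL | NULL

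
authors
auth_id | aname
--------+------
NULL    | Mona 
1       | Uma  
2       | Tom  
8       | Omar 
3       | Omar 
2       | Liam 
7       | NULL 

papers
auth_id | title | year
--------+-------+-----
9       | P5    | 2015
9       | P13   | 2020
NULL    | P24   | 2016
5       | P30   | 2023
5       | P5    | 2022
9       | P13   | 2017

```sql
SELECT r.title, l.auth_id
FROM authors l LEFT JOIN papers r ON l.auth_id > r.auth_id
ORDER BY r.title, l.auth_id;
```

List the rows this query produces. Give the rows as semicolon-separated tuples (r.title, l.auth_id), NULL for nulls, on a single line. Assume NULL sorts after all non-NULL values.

(P30, 7); (P30, 8); (P5, 7); (P5, 8); (NULL, 1); (NULL, 2); (NULL, 2); (NULL, 3); (NULL, NULL)

LEFT JOIN keeps every row from `authors`; unmatched rows get NULL for `papers`'s columns.
Matching on l.auth_id > r.auth_id. A NULL in a compared column never satisfies the condition.
- auth_id=NULL: no r row matches, row kept with r columns NULL.
- auth_id=1: no r row matches, row kept with r columns NULL.
- auth_id=2: no r row matches, row kept with r columns NULL.
- auth_id=8: 2 matching r row(s), so 2 row(s) emitted.
- auth_id=3: no r row matches, row kept with r columns NULL.
- auth_id=2: no r row matches, row kept with r columns NULL.
- auth_id=7: 2 matching r row(s), so 2 row(s) emitted.
After projecting and ordering:
r.title | l.auth_id
P30 | 7
P30 | 8
P5 | 7
P5 | 8
NULL | 1
NULL | 2
NULL | 2
NULL | 3
NULL | NULL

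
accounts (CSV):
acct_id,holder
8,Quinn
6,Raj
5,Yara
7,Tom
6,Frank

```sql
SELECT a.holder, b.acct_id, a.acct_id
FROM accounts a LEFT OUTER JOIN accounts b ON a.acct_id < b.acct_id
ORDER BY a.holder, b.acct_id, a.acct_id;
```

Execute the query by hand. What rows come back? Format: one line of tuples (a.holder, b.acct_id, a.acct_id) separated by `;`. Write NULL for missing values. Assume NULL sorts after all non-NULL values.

(Frank, 7, 6); (Frank, 8, 6); (Quinn, NULL, 8); (Raj, 7, 6); (Raj, 8, 6); (Tom, 8, 7); (Yara, 6, 5); (Yara, 6, 5); (Yara, 7, 5); (Yara, 8, 5)

LEFT JOIN keeps every row from `accounts a`; unmatched rows get NULL for `accounts b`'s columns.
Matching on a.acct_id < b.acct_id.
Matched pairs: 9; unmatched a rows kept: 1.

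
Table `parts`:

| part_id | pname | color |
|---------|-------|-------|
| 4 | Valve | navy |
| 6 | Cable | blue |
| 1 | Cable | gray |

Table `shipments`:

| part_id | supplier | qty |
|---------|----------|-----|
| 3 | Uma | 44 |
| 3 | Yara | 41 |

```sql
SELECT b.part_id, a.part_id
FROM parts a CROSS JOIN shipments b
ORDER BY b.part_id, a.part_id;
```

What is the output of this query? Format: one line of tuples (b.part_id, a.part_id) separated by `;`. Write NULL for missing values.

CROSS JOIN pairs every row of `parts` with every row of `shipments`: 3 × 2 = 6 rows.
After projecting and ordering:
b.part_id | a.part_id
3 | 1
3 | 1
3 | 4
3 | 4
3 | 6
3 | 6

(3, 1); (3, 1); (3, 4); (3, 4); (3, 6); (3, 6)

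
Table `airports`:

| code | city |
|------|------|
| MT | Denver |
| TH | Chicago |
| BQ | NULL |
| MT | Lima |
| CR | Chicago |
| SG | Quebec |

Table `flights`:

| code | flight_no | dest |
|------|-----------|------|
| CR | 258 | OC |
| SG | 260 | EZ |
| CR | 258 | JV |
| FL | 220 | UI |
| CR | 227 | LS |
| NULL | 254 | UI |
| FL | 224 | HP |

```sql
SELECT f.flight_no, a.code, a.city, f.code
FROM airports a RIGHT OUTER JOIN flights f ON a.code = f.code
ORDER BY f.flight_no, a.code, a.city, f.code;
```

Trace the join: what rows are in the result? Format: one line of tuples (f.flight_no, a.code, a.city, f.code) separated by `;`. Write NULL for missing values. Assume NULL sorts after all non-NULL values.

(220, NULL, NULL, FL); (224, NULL, NULL, FL); (227, CR, Chicago, CR); (254, NULL, NULL, NULL); (258, CR, Chicago, CR); (258, CR, Chicago, CR); (260, SG, Quebec, SG)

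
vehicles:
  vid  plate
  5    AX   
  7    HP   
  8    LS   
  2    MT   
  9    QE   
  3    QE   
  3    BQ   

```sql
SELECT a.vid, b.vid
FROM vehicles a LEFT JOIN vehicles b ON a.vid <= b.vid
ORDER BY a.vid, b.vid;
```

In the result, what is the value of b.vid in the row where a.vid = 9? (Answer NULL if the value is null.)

9

LEFT JOIN keeps every row from `vehicles a`; unmatched rows get NULL for `vehicles b`'s columns.
Matching on a.vid <= b.vid.
- a (vid=5) pairs with 4 row(s) of b.
- a (vid=7) pairs with 3 row(s) of b.
- a (vid=8) pairs with 2 row(s) of b.
- a (vid=2) pairs with 7 row(s) of b.
- a (vid=9) pairs with 1 row(s) of b.
- a (vid=3) pairs with 6 row(s) of b.
- a (vid=3) pairs with 6 row(s) of b.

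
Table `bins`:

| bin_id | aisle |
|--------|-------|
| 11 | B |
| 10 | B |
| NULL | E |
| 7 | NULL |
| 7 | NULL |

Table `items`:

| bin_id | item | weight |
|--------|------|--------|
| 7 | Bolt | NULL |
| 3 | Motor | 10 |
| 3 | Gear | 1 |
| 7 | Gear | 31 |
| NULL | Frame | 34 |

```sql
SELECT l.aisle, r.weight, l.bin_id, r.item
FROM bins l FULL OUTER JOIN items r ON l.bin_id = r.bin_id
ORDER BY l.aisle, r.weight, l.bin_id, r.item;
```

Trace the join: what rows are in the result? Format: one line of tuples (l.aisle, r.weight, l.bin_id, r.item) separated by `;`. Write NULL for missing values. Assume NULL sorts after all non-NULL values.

(B, NULL, 10, NULL); (B, NULL, 11, NULL); (E, NULL, NULL, NULL); (NULL, 1, NULL, Gear); (NULL, 10, NULL, Motor); (NULL, 31, 7, Gear); (NULL, 31, 7, Gear); (NULL, 34, NULL, Frame); (NULL, NULL, 7, Bolt); (NULL, NULL, 7, Bolt)

FULL OUTER JOIN keeps every row from both sides; unmatched rows get NULL for the other side's columns.
Matching on l.bin_id = r.bin_id. A NULL in a compared column never satisfies the condition.
- bin_id=11: no r row matches, row kept with r columns NULL.
- bin_id=10: no r row matches, row kept with r columns NULL.
- bin_id=NULL: no r row matches, row kept with r columns NULL.
- bin_id=7: 2 matching r row(s), so 2 row(s) emitted.
- bin_id=7: 2 matching r row(s), so 2 row(s) emitted.
- plus 3 unmatched r row(s), each kept with NULL l columns.
After projecting and ordering:
l.aisle | r.weight | l.bin_id | r.item
B | NULL | 10 | NULL
B | NULL | 11 | NULL
E | NULL | NULL | NULL
NULL | 1 | NULL | Gear
NULL | 10 | NULL | Motor
NULL | 31 | 7 | Gear
NULL | 31 | 7 | Gear
NULL | 34 | NULL | Frame
NULL | NULL | 7 | Bolt
NULL | NULL | 7 | Bolt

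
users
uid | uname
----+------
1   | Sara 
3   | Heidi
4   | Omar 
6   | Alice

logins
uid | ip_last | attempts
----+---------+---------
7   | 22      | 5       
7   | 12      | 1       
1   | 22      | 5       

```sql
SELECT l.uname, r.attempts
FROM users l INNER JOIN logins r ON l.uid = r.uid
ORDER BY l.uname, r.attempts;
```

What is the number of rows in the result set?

1

INNER JOIN keeps only pairs where the ON condition holds.
Matching on l.uid = r.uid.
- l row (uid=1): matches 1 r row(s) → 1 output row(s).
- l row (uid=3): no match → dropped.
- l row (uid=4): no match → dropped.
- l row (uid=6): no match → dropped.
Total: 1 rows.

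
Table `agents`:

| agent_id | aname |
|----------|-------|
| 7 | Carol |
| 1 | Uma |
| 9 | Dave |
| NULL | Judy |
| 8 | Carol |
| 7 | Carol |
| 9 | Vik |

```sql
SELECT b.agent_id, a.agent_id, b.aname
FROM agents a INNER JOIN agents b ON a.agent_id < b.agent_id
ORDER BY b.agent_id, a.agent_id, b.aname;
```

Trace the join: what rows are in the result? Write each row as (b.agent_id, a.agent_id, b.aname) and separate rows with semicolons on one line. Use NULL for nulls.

(7, 1, Carol); (7, 1, Carol); (8, 1, Carol); (8, 7, Carol); (8, 7, Carol); (9, 1, Dave); (9, 1, Vik); (9, 7, Dave); (9, 7, Dave); (9, 7, Vik); (9, 7, Vik); (9, 8, Dave); (9, 8, Vik)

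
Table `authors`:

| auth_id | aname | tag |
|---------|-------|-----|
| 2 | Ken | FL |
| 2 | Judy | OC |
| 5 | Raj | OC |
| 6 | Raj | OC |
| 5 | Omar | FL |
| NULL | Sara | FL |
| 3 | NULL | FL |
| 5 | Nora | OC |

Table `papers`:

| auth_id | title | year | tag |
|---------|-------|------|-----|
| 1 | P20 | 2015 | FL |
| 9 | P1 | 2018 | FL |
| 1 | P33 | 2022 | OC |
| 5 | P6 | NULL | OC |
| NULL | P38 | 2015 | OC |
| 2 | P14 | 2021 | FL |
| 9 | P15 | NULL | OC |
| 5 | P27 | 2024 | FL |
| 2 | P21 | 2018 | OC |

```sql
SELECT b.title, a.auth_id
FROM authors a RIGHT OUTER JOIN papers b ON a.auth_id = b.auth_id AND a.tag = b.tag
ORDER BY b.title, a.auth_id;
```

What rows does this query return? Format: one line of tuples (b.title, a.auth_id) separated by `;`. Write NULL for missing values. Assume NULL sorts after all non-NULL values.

(P1, NULL); (P14, 2); (P15, NULL); (P20, NULL); (P21, 2); (P27, 5); (P33, NULL); (P38, NULL); (P6, 5); (P6, 5)

RIGHT JOIN keeps every row from `papers`; unmatched rows get NULL for `authors`'s columns.
Matching on a.auth_id = b.auth_id AND a.tag = b.tag. A NULL in a compared column never satisfies the condition.
Matched pairs: 5; unmatched b rows kept: 5.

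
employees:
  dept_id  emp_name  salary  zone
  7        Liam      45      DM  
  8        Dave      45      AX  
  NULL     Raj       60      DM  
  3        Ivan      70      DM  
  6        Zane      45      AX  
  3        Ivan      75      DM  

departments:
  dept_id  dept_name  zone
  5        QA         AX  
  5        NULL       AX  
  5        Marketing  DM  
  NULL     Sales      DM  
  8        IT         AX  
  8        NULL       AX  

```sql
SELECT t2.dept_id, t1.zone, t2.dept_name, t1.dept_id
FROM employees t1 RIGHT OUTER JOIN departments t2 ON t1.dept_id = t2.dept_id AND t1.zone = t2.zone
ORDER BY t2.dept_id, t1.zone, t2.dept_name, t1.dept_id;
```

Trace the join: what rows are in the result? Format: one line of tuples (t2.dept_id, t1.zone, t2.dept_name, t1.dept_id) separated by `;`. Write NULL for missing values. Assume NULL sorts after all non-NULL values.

(5, NULL, Marketing, NULL); (5, NULL, QA, NULL); (5, NULL, NULL, NULL); (8, AX, IT, 8); (8, AX, NULL, 8); (NULL, NULL, Sales, NULL)

RIGHT JOIN keeps every row from `departments`; unmatched rows get NULL for `employees`'s columns.
Matching on t1.dept_id = t2.dept_id AND t1.zone = t2.zone. A NULL in a compared column never satisfies the condition.
- t1[0] dept_id=7, zone=DM → no match.
- t1[1] dept_id=8, zone=AX → 2 match(es) in t2 → 2 row(s).
- t1[2] dept_id=NULL, zone=DM → no match.
- t1[3] dept_id=3, zone=DM → no match.
- t1[4] dept_id=6, zone=AX → no match.
- t1[5] dept_id=3, zone=DM → no match.
- 4 t2 row(s) had no t1 match → kept, t1 columns NULL.
After projecting and ordering:
t2.dept_id | t1.zone | t2.dept_name | t1.dept_id
5 | NULL | Marketing | NULL
5 | NULL | QA | NULL
5 | NULL | NULL | NULL
8 | AX | IT | 8
8 | AX | NULL | 8
NULL | NULL | Sales | NULL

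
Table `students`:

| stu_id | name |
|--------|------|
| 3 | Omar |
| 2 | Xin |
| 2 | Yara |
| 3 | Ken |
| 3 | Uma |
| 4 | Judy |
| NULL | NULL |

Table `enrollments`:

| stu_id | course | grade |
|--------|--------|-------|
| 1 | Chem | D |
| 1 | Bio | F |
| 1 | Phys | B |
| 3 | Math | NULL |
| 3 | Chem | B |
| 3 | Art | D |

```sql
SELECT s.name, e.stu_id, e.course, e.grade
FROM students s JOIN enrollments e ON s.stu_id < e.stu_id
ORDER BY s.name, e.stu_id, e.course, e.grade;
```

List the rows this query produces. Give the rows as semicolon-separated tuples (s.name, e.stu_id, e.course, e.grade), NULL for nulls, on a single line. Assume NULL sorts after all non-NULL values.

INNER JOIN keeps only pairs where the ON condition holds.
Matching on s.stu_id < e.stu_id. A NULL in a compared column never satisfies the condition.
- s (stu_id=3) has no partner → excluded.
- s (stu_id=2) pairs with 3 row(s) of e.
- s (stu_id=2) pairs with 3 row(s) of e.
- s (stu_id=3) has no partner → excluded.
- s (stu_id=3) has no partner → excluded.
- s (stu_id=4) has no partner → excluded.
- s (stu_id=NULL) has no partner → excluded.
After projecting and ordering:
s.name | e.stu_id | e.course | e.grade
Xin | 3 | Art | D
Xin | 3 | Chem | B
Xin | 3 | Math | NULL
Yara | 3 | Art | D
Yara | 3 | Chem | B
Yara | 3 | Math | NULL

(Xin, 3, Art, D); (Xin, 3, Chem, B); (Xin, 3, Math, NULL); (Yara, 3, Art, D); (Yara, 3, Chem, B); (Yara, 3, Math, NULL)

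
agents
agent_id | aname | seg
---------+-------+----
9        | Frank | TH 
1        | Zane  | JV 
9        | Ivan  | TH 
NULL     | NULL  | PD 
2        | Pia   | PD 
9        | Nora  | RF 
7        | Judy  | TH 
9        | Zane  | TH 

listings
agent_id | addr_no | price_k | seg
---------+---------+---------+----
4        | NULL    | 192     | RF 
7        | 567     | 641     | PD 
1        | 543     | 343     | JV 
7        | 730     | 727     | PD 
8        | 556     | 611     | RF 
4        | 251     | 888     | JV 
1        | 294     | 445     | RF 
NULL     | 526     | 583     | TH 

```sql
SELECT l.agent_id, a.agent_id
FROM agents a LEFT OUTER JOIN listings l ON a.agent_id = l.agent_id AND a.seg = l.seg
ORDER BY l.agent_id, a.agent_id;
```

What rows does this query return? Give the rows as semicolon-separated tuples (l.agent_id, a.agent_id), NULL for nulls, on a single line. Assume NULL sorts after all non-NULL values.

(1, 1); (NULL, 2); (NULL, 7); (NULL, 9); (NULL, 9); (NULL, 9); (NULL, 9); (NULL, NULL)

LEFT JOIN keeps every row from `agents`; unmatched rows get NULL for `listings`'s columns.
Matching on a.agent_id = l.agent_id AND a.seg = l.seg. A NULL in a compared column never satisfies the condition.
- a[0] agent_id=9, seg=TH → no match; kept with NULLs on the l side.
- a[1] agent_id=1, seg=JV → 1 match(es) in l → 1 row(s).
- a[2] agent_id=9, seg=TH → no match; kept with NULLs on the l side.
- a[3] agent_id=NULL, seg=PD → no match; kept with NULLs on the l side.
- a[4] agent_id=2, seg=PD → no match; kept with NULLs on the l side.
- a[5] agent_id=9, seg=RF → no match; kept with NULLs on the l side.
- a[6] agent_id=7, seg=TH → no match; kept with NULLs on the l side.
- a[7] agent_id=9, seg=TH → no match; kept with NULLs on the l side.
After projecting and ordering:
l.agent_id | a.agent_id
1 | 1
NULL | 2
NULL | 7
NULL | 9
NULL | 9
NULL | 9
NULL | 9
NULL | NULL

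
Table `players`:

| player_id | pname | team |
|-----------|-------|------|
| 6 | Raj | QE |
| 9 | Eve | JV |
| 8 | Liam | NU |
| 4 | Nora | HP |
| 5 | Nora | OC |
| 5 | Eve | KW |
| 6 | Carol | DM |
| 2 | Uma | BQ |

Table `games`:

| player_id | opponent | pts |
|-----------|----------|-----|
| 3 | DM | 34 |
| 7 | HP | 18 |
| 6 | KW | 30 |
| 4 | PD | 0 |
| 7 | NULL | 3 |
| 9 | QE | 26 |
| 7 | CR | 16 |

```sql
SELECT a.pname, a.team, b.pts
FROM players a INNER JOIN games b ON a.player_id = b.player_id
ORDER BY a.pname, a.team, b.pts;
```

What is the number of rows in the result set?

4

INNER JOIN keeps only pairs where the ON condition holds.
Matching on a.player_id = b.player_id.
Matched pairs: 4.
Total: 4 rows.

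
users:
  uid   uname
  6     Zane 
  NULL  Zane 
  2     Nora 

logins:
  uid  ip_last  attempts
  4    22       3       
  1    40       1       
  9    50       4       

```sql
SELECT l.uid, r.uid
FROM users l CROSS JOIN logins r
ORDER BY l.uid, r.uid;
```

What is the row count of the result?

9

CROSS JOIN pairs every row of `users` with every row of `logins`: 3 × 3 = 9 rows.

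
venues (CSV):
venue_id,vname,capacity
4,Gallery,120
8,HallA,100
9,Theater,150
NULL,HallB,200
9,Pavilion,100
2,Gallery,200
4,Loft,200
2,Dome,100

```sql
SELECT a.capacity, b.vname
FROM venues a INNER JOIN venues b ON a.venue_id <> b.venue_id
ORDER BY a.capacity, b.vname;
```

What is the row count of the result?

36

INNER JOIN keeps only pairs where the ON condition holds.
Matching on a.venue_id <> b.venue_id. A NULL in a compared column never satisfies the condition.
- a[0] venue_id=4 → 5 match(es) in b → 5 row(s).
- a[1] venue_id=8 → 6 match(es) in b → 6 row(s).
- a[2] venue_id=9 → 5 match(es) in b → 5 row(s).
- a[3] venue_id=NULL → no match; dropped.
- a[4] venue_id=9 → 5 match(es) in b → 5 row(s).
- a[5] venue_id=2 → 5 match(es) in b → 5 row(s).
- a[6] venue_id=4 → 5 match(es) in b → 5 row(s).
- a[7] venue_id=2 → 5 match(es) in b → 5 row(s).
Total: 36 rows.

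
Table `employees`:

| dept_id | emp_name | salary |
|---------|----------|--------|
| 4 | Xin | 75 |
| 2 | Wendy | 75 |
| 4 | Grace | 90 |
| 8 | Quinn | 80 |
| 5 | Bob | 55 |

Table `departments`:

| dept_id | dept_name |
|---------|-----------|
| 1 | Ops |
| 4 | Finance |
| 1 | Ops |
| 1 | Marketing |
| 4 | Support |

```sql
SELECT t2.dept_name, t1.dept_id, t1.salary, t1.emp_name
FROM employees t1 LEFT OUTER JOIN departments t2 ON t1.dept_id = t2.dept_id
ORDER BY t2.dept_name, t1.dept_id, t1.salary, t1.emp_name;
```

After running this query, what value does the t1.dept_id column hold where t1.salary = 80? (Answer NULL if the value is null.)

8

LEFT JOIN keeps every row from `employees`; unmatched rows get NULL for `departments`'s columns.
Matching on t1.dept_id = t2.dept_id.
- t1 row (dept_id=4): matches 2 t2 row(s) → 2 output row(s).
- t1 row (dept_id=2): no match → kept, t2 columns NULL.
- t1 row (dept_id=4): matches 2 t2 row(s) → 2 output row(s).
- t1 row (dept_id=8): no match → kept, t2 columns NULL.
- t1 row (dept_id=5): no match → kept, t2 columns NULL.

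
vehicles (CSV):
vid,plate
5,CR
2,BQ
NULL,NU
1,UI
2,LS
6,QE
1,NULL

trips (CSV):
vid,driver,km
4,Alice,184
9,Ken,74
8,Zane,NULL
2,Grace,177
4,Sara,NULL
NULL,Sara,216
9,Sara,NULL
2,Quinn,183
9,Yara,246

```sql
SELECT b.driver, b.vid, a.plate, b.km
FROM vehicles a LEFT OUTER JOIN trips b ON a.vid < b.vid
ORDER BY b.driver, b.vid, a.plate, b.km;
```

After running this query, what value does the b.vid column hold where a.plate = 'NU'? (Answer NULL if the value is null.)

LEFT JOIN keeps every row from `vehicles`; unmatched rows get NULL for `trips`'s columns.
Matching on a.vid < b.vid. A NULL in a compared column never satisfies the condition.
Matched pairs: 36; unmatched a rows kept: 1.

NULL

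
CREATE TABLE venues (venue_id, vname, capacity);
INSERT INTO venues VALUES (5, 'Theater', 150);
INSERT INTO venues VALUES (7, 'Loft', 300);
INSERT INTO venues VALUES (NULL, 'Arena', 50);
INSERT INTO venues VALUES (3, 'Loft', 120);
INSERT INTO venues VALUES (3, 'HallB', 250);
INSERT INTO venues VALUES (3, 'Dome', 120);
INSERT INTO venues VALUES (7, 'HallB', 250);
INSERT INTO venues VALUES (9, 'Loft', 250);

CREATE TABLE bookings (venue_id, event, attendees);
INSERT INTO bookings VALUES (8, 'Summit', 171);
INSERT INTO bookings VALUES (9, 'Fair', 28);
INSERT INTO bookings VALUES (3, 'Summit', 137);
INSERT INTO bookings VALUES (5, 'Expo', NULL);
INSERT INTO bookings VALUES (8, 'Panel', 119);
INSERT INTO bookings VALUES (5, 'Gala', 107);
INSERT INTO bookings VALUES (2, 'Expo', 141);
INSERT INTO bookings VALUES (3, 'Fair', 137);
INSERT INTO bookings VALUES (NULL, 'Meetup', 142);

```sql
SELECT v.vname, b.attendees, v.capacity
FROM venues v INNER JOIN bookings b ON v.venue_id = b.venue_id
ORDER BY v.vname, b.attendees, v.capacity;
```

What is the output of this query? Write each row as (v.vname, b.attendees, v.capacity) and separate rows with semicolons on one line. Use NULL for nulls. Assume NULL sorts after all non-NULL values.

(Dome, 137, 120); (Dome, 137, 120); (HallB, 137, 250); (HallB, 137, 250); (Loft, 28, 250); (Loft, 137, 120); (Loft, 137, 120); (Theater, 107, 150); (Theater, NULL, 150)

INNER JOIN keeps only pairs where the ON condition holds.
Matching on v.venue_id = b.venue_id. A NULL in a compared column never satisfies the condition.
- venue_id=5: 2 matching b row(s), so 2 row(s) emitted.
- venue_id=7: no matching b row, dropped.
- venue_id=NULL: no matching b row, dropped.
- venue_id=3: 2 matching b row(s), so 2 row(s) emitted.
- venue_id=3: 2 matching b row(s), so 2 row(s) emitted.
- venue_id=3: 2 matching b row(s), so 2 row(s) emitted.
- venue_id=7: no matching b row, dropped.
- venue_id=9: 1 matching b row(s), so 1 row(s) emitted.
After projecting and ordering:
v.vname | b.attendees | v.capacity
Dome | 137 | 120
Dome | 137 | 120
HallB | 137 | 250
HallB | 137 | 250
Loft | 28 | 250
Loft | 137 | 120
Loft | 137 | 120
Theater | 107 | 150
Theater | NULL | 150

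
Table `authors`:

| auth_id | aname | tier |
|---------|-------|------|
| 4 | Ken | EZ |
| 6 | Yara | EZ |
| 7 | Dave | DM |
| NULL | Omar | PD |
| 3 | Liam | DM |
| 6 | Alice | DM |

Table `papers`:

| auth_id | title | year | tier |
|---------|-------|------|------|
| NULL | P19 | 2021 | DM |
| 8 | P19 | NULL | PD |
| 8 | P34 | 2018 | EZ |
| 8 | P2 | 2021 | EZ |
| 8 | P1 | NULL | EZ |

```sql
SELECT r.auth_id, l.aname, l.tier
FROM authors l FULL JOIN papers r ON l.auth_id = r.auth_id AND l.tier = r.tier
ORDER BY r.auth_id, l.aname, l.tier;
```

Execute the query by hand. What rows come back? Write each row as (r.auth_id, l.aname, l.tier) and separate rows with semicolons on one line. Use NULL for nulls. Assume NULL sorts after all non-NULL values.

FULL OUTER JOIN keeps every row from both sides; unmatched rows get NULL for the other side's columns.
Matching on l.auth_id = r.auth_id AND l.tier = r.tier. A NULL in a compared column never satisfies the condition.
- l[0] auth_id=4, tier=EZ → no match; kept with NULLs on the r side.
- l[1] auth_id=6, tier=EZ → no match; kept with NULLs on the r side.
- l[2] auth_id=7, tier=DM → no match; kept with NULLs on the r side.
- l[3] auth_id=NULL, tier=PD → no match; kept with NULLs on the r side.
- l[4] auth_id=3, tier=DM → no match; kept with NULLs on the r side.
- l[5] auth_id=6, tier=DM → no match; kept with NULLs on the r side.
- plus 5 unmatched r row(s), each kept with NULL l columns.

(8, NULL, NULL); (8, NULL, NULL); (8, NULL, NULL); (8, NULL, NULL); (NULL, Alice, DM); (NULL, Dave, DM); (NULL, Ken, EZ); (NULL, Liam, DM); (NULL, Omar, PD); (NULL, Yara, EZ); (NULL, NULL, NULL)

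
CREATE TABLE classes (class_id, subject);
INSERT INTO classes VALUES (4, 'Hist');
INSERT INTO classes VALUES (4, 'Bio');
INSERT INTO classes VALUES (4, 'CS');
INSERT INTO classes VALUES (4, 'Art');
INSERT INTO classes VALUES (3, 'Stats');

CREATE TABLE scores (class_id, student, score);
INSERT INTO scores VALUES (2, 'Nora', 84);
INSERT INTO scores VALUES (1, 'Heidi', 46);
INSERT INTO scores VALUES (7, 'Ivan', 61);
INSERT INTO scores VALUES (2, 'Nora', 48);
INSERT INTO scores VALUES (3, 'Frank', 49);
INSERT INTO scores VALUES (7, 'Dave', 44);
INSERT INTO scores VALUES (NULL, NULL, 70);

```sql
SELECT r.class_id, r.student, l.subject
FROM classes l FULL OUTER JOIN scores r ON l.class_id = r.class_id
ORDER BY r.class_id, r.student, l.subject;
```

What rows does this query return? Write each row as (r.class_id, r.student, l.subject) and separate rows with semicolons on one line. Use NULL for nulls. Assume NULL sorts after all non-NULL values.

(1, Heidi, NULL); (2, Nora, NULL); (2, Nora, NULL); (3, Frank, Stats); (7, Dave, NULL); (7, Ivan, NULL); (NULL, NULL, Art); (NULL, NULL, Bio); (NULL, NULL, CS); (NULL, NULL, Hist); (NULL, NULL, NULL)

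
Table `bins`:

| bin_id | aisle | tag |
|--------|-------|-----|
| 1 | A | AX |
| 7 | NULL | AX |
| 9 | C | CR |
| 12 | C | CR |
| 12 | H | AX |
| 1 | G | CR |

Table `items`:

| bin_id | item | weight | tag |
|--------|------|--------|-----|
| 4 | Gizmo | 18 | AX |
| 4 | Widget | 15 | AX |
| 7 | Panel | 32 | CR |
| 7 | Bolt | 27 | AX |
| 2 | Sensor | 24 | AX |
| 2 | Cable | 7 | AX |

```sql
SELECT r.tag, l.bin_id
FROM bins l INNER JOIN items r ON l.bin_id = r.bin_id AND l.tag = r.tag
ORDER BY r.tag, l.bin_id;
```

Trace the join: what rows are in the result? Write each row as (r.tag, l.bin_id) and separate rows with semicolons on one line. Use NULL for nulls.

INNER JOIN keeps only pairs where the ON condition holds.
Matching on l.bin_id = r.bin_id AND l.tag = r.tag.
- l (bin_id=1, tag=AX) has no partner → excluded.
- l (bin_id=7, tag=AX) pairs with 1 row(s) of r.
- l (bin_id=9, tag=CR) has no partner → excluded.
- l (bin_id=12, tag=CR) has no partner → excluded.
- l (bin_id=12, tag=AX) has no partner → excluded.
- l (bin_id=1, tag=CR) has no partner → excluded.
After projecting and ordering:
r.tag | l.bin_id
AX | 7

(AX, 7)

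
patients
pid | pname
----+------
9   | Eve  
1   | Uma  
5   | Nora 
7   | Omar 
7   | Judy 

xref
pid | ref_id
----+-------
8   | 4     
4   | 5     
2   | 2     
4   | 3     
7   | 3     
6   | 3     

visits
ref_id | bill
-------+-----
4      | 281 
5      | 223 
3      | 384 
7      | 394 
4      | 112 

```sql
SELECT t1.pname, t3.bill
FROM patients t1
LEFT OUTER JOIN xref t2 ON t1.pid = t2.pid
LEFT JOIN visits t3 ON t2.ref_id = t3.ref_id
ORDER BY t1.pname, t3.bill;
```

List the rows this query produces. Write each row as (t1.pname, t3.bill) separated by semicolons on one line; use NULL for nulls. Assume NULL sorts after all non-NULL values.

Joins associate left-to-right: patients LEFT JOIN xref on pid gives 5 intermediate row(s).
Then LEFT JOIN `visits t3` on ref_id: each of those 5 rows is kept; rows whose t2.ref_id has no match in t3 get NULL for t3's columns.

(Eve, NULL); (Judy, 384); (Nora, NULL); (Omar, 384); (Uma, NULL)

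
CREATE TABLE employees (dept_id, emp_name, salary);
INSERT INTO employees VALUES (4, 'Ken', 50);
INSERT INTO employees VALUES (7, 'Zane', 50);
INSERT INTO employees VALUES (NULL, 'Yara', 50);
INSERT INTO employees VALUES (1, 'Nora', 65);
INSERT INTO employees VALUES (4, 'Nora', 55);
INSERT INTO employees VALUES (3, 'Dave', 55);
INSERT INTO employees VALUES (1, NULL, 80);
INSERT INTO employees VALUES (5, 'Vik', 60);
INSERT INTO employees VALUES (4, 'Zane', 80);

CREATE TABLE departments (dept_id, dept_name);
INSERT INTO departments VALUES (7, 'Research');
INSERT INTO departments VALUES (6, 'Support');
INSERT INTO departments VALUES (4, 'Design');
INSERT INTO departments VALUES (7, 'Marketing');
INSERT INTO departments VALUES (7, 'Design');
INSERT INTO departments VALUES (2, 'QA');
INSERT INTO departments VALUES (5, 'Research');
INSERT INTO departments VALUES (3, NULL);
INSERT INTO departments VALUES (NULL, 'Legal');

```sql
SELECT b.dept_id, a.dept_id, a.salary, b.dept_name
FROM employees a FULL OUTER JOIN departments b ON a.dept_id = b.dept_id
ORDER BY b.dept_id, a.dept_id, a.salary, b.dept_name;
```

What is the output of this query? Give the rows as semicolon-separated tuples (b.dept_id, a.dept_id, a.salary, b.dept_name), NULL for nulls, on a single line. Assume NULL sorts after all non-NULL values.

(2, NULL, NULL, QA); (3, 3, 55, NULL); (4, 4, 50, Design); (4, 4, 55, Design); (4, 4, 80, Design); (5, 5, 60, Research); (6, NULL, NULL, Support); (7, 7, 50, Design); (7, 7, 50, Marketing); (7, 7, 50, Research); (NULL, 1, 65, NULL); (NULL, 1, 80, NULL); (NULL, NULL, 50, NULL); (NULL, NULL, NULL, Legal)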